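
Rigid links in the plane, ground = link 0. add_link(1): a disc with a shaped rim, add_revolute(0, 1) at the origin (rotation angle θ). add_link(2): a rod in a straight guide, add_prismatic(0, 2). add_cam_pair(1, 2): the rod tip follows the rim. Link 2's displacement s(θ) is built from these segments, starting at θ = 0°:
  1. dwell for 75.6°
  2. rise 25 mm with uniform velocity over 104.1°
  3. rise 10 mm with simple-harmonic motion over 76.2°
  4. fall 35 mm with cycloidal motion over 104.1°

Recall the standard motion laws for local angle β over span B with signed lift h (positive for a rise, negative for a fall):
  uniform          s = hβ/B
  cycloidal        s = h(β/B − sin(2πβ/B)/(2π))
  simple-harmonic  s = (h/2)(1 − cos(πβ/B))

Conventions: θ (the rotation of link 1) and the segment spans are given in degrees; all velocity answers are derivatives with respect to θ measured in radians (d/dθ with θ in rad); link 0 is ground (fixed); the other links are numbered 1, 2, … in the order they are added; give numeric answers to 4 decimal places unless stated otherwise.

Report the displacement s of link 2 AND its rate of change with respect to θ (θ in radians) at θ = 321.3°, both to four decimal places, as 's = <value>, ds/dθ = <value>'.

segment 1 (0° to 75.6°, dwell): s unchanged at 0.0000
segment 2 (75.6° to 179.7°, uniform, h = 25) is passed completely: s = 0.0000 + (25) = 25.0000
segment 3 (179.7° to 255.9°, simple-harmonic, h = 10) is passed completely: s = 25.0000 + (10) = 35.0000
θ = 321.3° falls in segment 4 (255.9° to 360°, cycloidal, h = -35): β = 321.3 − 255.9 = 65.4°, B = 104.1°; Δs = -35·(0.6282 − sin(2π·0.6282)/(2π)) = -26.0068; s = 35.0000 − 26.0068 = 8.9932
velocity in seg [255.9°–360°] (cycloidal), θ in radians: β = 65.4° = 1.1414 rad, B = 104.1° = 1.8169 rad; ds/dθ = (h/B)(1 − cos(2πβ/B)) = ((-35)/1.8169)(1 − cos(2π·0.6282)) = -32.604927 mm/rad

s = 8.9932, ds/dθ = -32.6049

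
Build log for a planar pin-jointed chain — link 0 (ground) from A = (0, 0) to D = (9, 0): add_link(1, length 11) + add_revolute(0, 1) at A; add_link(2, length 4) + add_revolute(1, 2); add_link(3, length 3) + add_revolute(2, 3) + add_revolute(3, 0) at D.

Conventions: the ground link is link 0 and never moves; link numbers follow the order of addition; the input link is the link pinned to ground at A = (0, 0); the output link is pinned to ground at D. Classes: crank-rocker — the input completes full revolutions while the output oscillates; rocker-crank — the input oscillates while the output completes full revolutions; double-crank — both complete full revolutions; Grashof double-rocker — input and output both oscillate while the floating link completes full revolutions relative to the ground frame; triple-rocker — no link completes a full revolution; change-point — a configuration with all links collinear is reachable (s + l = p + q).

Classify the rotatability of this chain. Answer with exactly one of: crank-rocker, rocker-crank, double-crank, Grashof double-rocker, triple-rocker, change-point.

lengths: ground=9, input=11, coupler=4, output=3
sorted: s=3 (shortest), l=11 (longest), p+q=13
s + l = 14 vs p + q = 13
s + l > p + q → non-Grashof → no link fully rotates → triple-rocker

triple-rocker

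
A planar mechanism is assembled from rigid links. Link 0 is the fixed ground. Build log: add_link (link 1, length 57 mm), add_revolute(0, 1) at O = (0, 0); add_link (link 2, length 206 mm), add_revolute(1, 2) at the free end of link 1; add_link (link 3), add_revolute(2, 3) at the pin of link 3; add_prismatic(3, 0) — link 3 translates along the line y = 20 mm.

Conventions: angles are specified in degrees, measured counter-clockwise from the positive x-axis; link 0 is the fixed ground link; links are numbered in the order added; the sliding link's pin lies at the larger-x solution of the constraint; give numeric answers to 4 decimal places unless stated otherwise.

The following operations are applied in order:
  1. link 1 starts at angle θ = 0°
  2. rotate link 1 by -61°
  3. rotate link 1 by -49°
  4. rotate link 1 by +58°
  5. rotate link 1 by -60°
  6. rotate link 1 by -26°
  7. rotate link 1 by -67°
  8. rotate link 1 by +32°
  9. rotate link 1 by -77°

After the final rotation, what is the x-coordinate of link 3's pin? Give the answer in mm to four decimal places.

geometry: r = 57 mm, L = 206 mm, e = 20 mm; θ starts at 0°
rotate link 1 by -61°: θ ← 0° -61° = -61°
rotate link 1 by -49°: θ ← -61° -49° = -110°
rotate link 1 by +58°: θ ← -110° +58° = -52°
rotate link 1 by -60°: θ ← -52° -60° = -112°
rotate link 1 by -26°: θ ← -112° -26° = -138°
rotate link 1 by -67°: θ ← -138° -67° = -205°
rotate link 1 by +32°: θ ← -205° +32° = -173°
rotate link 1 by -77°: θ ← -173° -77° = -250°
crank pin P = (r cos θ, r sin θ) = (-19.495148, 53.562479)
h = r sin θ − e = 53.562479 − 20 = 33.562479
x = r cos θ + √(L² − h²) = -19.495148 + 203.247534 = 183.752386

183.7524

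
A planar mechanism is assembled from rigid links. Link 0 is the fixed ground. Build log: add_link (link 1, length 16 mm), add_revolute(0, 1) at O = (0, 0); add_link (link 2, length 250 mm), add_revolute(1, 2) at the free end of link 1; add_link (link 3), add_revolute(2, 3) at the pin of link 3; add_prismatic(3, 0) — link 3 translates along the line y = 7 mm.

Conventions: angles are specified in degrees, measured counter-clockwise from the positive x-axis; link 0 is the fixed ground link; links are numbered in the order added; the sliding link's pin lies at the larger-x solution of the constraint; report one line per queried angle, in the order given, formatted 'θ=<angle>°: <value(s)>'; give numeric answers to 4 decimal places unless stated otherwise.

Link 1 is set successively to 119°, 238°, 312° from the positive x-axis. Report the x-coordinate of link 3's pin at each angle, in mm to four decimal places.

geometry: r = 16 mm, L = 250 mm, e = 7 mm
θ=119°: crank pin P = (r cos θ, r sin θ) = (-7.756954, 13.993915)
θ=119°: h = r sin θ − e = 13.993915 − 7 = 6.993915
θ=119°: x = r cos θ + √(L² − h²) = -7.756954 + 249.902151 = 242.145197
θ=238°: crank pin P = (r cos θ, r sin θ) = (-8.478708, -13.568770)
θ=238°: h = r sin θ − e = -13.568770 − 7 = -20.568770
θ=238°: x = r cos θ + √(L² − h²) = -8.478708 + 249.152415 = 240.673706
θ=312°: crank pin P = (r cos θ, r sin θ) = (10.706090, -11.890317)
θ=312°: h = r sin θ − e = -11.890317 − 7 = -18.890317
θ=312°: x = r cos θ + √(L² − h²) = 10.706090 + 249.285290 = 259.991380

θ=119°: 242.1452
θ=238°: 240.6737
θ=312°: 259.9914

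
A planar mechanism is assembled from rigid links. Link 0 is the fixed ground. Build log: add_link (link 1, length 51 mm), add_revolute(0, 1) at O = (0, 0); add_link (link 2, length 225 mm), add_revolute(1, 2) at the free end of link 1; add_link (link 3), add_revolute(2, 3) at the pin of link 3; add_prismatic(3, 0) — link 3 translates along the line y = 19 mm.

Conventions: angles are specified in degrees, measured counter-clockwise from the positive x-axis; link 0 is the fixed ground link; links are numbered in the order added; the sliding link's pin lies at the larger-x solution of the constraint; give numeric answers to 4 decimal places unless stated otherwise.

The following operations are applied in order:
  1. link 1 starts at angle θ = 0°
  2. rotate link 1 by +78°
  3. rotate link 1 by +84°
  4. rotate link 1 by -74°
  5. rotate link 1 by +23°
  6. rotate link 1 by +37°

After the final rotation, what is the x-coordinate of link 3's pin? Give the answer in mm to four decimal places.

geometry: r = 51 mm, L = 225 mm, e = 19 mm; θ starts at 0°
rotate link 1 by +78°: θ ← 0° +78° = 78°
rotate link 1 by +84°: θ ← 78° +84° = 162°
rotate link 1 by -74°: θ ← 162° -74° = 88°
rotate link 1 by +23°: θ ← 88° +23° = 111°
rotate link 1 by +37°: θ ← 111° +37° = 148°
crank pin P = (r cos θ, r sin θ) = (-43.250453, 27.025882)
h = r sin θ − e = 27.025882 − 19 = 8.025882
x = r cos θ + √(L² − h²) = -43.250453 + 224.856810 = 181.606358

181.6064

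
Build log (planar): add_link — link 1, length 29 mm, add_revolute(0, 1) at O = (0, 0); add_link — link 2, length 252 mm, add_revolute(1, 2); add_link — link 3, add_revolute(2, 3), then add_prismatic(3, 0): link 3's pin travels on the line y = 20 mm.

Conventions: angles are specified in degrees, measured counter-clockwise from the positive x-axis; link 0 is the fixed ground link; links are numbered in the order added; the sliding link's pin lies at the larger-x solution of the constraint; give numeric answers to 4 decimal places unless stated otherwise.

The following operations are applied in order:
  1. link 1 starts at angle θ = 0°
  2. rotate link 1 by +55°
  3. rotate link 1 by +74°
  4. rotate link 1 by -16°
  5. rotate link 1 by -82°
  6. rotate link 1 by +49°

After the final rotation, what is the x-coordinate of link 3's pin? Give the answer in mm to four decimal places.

geometry: r = 29 mm, L = 252 mm, e = 20 mm; θ starts at 0°
rotate link 1 by +55°: θ ← 0° +55° = 55°
rotate link 1 by +74°: θ ← 55° +74° = 129°
rotate link 1 by -16°: θ ← 129° -16° = 113°
rotate link 1 by -82°: θ ← 113° -82° = 31°
rotate link 1 by +49°: θ ← 31° +49° = 80°
crank pin P = (r cos θ, r sin θ) = (5.035797, 28.559425)
h = r sin θ − e = 28.559425 − 20 = 8.559425
x = r cos θ + √(L² − h²) = 5.035797 + 251.854593 = 256.890391

256.8904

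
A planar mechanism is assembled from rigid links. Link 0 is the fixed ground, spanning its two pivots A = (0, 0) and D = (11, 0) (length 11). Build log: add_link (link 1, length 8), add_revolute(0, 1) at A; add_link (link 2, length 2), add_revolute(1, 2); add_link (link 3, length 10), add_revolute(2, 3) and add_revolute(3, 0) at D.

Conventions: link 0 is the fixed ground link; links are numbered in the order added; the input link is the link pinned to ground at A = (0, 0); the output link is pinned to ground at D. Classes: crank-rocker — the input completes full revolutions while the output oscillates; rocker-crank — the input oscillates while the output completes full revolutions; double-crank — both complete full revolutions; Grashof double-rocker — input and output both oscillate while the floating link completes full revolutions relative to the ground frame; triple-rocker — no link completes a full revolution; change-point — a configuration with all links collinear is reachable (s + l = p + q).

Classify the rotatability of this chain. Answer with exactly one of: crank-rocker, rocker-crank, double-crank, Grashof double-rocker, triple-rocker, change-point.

lengths: ground=11, input=8, coupler=2, output=10
sorted: s=2 (shortest), l=11 (longest), p+q=18
s + l = 13 vs p + q = 18
s + l < p + q (Grashof) with shortest = coupler link → Grashof double-rocker

Grashof double-rocker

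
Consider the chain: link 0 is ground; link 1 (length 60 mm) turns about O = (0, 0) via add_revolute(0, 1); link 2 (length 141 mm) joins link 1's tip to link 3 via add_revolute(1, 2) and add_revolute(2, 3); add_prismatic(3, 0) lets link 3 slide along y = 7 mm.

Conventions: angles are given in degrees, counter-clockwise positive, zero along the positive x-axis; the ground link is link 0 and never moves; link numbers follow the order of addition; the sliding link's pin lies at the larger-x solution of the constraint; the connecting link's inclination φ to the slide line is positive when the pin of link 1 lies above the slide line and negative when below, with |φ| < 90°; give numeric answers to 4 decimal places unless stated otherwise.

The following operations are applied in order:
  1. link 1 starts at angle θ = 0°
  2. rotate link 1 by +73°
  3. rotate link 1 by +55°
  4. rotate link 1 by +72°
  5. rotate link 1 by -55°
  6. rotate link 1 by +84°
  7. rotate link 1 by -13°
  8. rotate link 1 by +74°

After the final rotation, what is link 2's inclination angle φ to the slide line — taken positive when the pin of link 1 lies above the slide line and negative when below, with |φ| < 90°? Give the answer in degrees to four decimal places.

geometry: r = 60 mm, L = 141 mm, e = 7 mm; θ starts at 0°
rotate link 1 by +73°: θ ← 0° +73° = 73°
rotate link 1 by +55°: θ ← 73° +55° = 128°
rotate link 1 by +72°: θ ← 128° +72° = 200°
rotate link 1 by -55°: θ ← 200° -55° = 145°
rotate link 1 by +84°: θ ← 145° +84° = 229°
rotate link 1 by -13°: θ ← 229° -13° = 216°
rotate link 1 by +74°: θ ← 216° +74° = 290°
h = r sin θ − e = -56.381557 − 7 = -63.381557
sin φ = h / L = -63.381557 / 141 = -0.44951459
φ = arcsin(-0.44951459) = -26.712545°

-26.7125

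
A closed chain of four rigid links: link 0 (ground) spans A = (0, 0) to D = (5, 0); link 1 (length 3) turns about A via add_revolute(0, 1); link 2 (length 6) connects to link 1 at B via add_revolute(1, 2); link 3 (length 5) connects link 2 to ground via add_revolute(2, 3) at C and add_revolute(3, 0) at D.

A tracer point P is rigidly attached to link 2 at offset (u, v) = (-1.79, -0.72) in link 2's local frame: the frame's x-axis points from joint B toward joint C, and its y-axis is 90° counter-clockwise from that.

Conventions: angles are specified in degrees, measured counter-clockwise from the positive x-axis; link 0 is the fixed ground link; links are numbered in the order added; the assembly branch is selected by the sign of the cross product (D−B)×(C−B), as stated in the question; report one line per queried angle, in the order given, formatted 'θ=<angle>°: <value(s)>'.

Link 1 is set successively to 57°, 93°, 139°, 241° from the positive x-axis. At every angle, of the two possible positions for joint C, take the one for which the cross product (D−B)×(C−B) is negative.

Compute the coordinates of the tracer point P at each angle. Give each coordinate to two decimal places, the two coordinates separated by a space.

A=(0,0), D=(5.00,0)
θ=57°: B = A + 3.00·(cos57°, sin57°) = (1.6339, 2.5160)
θ=57°: |BD| = 4.2025
θ=57°: circle(B,6.00) ∩ circle(D,5.00): a=3.4100, h=4.9368
θ=57°:   candidates: C₊=(7.3209,4.4287) cross=20.747; C₋=(1.4096,-3.4798) cross=-20.747
θ=57°:   branch - wants cross < 0 → take C=(1.4096,-3.4798) (cross=-20.747)
θ=57°: ex = (C−B)/|BC| = (-0.0374,-0.9993); ey = (0.9993,-0.0374)
θ=57°: P = B + -1.79·ex + -0.72·ey = (0.9813,4.3317)
θ=93°: B = A + 3.00·(cos93°, sin93°) = (-0.1570, 2.9959)
θ=93°: |BD| = 5.9641
θ=93°: circle(B,6.00) ∩ circle(D,5.00): a=3.9042, h=4.5560
θ=93°:   candidates: C₊=(5.5075,4.9742) cross=27.172; C₋=(0.9303,-2.9048) cross=-27.172
θ=93°:   branch - wants cross < 0 → take C=(0.9303,-2.9048) (cross=-27.172)
θ=93°: ex = (C−B)/|BC| = (0.1812,-0.9834); ey = (0.9834,0.1812)
θ=93°: P = B + -1.79·ex + -0.72·ey = (-1.1895,4.6258)
θ=139°: B = A + 3.00·(cos139°, sin139°) = (-2.2641, 1.9682)
θ=139°: |BD| = 7.5260
θ=139°: circle(B,6.00) ∩ circle(D,5.00): a=4.4938, h=3.9756
θ=139°:   candidates: C₊=(3.1130,4.6302) cross=29.921; C₋=(1.0336,-3.0443) cross=-29.921
θ=139°:   branch - wants cross < 0 → take C=(1.0336,-3.0443) (cross=-29.921)
θ=139°: ex = (C−B)/|BC| = (0.5496,-0.8354); ey = (0.8354,0.5496)
θ=139°: P = B + -1.79·ex + -0.72·ey = (-3.8495,3.0678)
θ=241°: B = A + 3.00·(cos241°, sin241°) = (-1.4544, -2.6239)
θ=241°: |BD| = 6.9674
θ=241°: circle(B,6.00) ∩ circle(D,5.00): a=4.2731, h=4.2120
θ=241°:   candidates: C₊=(0.9179,2.8872) cross=29.346; C₋=(4.0903,-4.9165) cross=-29.346
θ=241°:   branch - wants cross < 0 → take C=(4.0903,-4.9165) (cross=-29.346)
θ=241°: ex = (C−B)/|BC| = (0.9241,-0.3821); ey = (0.3821,0.9241)
θ=241°: P = B + -1.79·ex + -0.72·ey = (-3.3837,-2.6052)

θ=57°: 0.98 4.33
θ=93°: -1.19 4.63
θ=139°: -3.85 3.07
θ=241°: -3.38 -2.61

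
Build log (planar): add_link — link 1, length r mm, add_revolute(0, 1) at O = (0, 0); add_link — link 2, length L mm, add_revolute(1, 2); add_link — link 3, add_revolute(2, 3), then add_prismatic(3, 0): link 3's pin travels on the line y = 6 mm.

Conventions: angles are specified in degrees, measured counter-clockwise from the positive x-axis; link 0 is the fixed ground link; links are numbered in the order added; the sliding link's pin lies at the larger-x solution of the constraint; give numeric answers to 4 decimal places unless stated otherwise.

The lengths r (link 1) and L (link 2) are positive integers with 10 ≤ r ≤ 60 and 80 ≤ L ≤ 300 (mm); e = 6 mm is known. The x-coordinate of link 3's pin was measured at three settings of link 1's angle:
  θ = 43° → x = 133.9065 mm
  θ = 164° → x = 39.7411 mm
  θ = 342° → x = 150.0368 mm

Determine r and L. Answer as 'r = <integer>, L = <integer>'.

constraint per measurement: (x − r cos θ)² + (r sin θ − e)² = L²
subtracting the θ₁ and θ₂ equations cancels the r² and L² terms:
r = (x₁² − x₂²) / (2[(x₁cos θ₁ + e sin θ₁) − (x₂cos θ₂ + e sin θ₂)]) = 59.0000 → r = 59
L² = (x₁ − r cos θ₁)² + (r sin θ₁ − e)² = 9409.0002 → L = 97.0000 → L = 97
check at θ₃=342°: x = 150.0368 (printed 150.0368) ✓

r = 59, L = 97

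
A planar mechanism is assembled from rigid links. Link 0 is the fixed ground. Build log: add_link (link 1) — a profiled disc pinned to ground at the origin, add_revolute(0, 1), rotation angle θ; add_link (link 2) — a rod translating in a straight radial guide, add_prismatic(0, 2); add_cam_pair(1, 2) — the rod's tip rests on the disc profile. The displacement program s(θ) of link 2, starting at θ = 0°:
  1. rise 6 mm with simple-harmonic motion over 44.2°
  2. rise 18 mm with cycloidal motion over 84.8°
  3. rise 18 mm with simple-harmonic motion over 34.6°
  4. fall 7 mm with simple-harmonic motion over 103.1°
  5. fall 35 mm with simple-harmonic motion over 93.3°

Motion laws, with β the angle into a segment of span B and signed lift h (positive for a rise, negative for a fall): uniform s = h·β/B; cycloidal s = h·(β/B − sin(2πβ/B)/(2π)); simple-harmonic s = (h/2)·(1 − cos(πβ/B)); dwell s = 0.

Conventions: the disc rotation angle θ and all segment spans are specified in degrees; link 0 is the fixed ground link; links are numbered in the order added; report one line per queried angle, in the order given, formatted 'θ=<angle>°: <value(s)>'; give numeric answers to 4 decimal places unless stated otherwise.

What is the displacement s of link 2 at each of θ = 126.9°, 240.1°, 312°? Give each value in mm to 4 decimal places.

seg 1 [0°–44.2°] simple-harmonic, h=6: full span → s += 6 → s = 6.0000
seg 2 [44.2°–129°] cycloidal, h=18: θ=126.9° here. β=82.7, B=84.8. 18·(0.9752 − sin(2π·0.9752)/(2π)) = 17.9982 → s = 23.9982
seg 2 [44.2°–129°] cycloidal, h=18: full span → s += 18 → s = 24.0000
seg 3 [129°–163.6°] simple-harmonic, h=18: full span → s += 18 → s = 42.0000
seg 4 [163.6°–266.7°] simple-harmonic, h=-7: θ=240.1° here. β=76.5, B=103.1. -7/2·(1 − cos(π·0.7420)) = -5.9119 → s = 36.0881
seg 4 [163.6°–266.7°] simple-harmonic, h=-7: full span → s += -7 → s = 35.0000
seg 5 [266.7°–360°] simple-harmonic, h=-35: θ=312° here. β=45.3, B=93.3. -35/2·(1 − cos(π·0.4855)) = -16.7048 → s = 18.2952

θ=126.9°: 23.9982
θ=240.1°: 36.0881
θ=312°: 18.2952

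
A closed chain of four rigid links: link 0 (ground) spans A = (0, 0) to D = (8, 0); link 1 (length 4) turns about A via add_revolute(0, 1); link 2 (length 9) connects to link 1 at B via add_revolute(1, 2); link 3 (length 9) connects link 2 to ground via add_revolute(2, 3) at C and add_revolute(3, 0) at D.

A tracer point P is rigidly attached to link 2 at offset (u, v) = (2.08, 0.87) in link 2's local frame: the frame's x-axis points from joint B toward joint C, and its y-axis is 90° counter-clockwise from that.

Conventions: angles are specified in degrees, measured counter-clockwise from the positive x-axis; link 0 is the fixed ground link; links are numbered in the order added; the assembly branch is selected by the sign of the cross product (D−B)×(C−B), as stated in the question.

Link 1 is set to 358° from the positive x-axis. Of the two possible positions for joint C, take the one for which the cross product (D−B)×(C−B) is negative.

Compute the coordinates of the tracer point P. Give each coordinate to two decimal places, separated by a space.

A=(0,0), D=(8.00,0)
B = A + 4.00·(cos358°, sin358°) = (3.9976, -0.1396)
|BD| = 4.0049
circle(B,9.00) ∩ circle(D,9.00): a=2.0024, h=8.7744
  candidates: C₊=(5.6929,8.6993) cross=35.140; C₋=(6.3046,-8.8389) cross=-35.140
  branch - wants cross < 0 → take C=(6.3046,-8.8389) (cross=-35.140)
ex = (C−B)/|BC| = (0.2563,-0.9666); ey = (0.9666,0.2563)
P = B + 2.08·ex + 0.87·ey = (5.3717,-1.9271)

5.37 -1.93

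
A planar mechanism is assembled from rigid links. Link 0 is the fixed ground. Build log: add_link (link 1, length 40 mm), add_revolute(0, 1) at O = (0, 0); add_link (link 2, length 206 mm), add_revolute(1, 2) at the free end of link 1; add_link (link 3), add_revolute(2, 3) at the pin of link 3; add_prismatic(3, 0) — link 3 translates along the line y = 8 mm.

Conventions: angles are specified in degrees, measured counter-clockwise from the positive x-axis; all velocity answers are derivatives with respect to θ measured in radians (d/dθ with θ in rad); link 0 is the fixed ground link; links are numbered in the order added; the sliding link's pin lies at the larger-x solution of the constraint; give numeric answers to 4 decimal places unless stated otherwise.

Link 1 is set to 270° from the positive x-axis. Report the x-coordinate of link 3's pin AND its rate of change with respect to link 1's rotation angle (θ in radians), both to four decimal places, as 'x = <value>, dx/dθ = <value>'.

geometry: r = 40 mm, L = 206 mm, e = 8 mm
crank pin P = (r cos θ, r sin θ) = (-0.000000, -40.000000)
h = r sin θ − e = -40.000000 − 8 = -48.000000
x = r cos θ + √(L² − h²) = -0.000000 + 200.329728 = 200.329728
dx/dθ = −r sin θ − h·r cos θ/√(L² − h²) (θ in radians; h = -48.000000) = 40.000000

x = 200.3297, dx/dθ = 40.0000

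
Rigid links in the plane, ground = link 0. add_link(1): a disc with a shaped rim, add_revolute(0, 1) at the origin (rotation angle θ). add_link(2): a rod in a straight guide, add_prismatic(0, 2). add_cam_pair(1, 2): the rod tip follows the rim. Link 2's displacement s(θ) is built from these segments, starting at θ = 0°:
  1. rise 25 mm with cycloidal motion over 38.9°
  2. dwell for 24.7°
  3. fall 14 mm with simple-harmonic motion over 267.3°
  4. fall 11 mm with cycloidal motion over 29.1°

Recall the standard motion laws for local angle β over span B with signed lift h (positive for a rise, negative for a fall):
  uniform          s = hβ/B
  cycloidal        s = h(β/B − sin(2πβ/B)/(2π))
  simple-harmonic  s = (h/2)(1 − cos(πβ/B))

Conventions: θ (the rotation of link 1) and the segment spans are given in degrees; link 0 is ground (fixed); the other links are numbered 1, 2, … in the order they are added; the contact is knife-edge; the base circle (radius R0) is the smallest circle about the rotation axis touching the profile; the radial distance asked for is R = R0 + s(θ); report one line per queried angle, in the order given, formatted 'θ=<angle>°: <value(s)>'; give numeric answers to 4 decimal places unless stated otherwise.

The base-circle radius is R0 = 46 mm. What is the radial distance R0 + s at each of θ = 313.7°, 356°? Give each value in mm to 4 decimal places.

segment 1 (0° to 38.9°, cycloidal, h = 25) is passed completely: s = 0.0000 + (25) = 25.0000
segment 2 (38.9° to 63.6°, dwell): s unchanged at 25.0000
θ = 313.7° falls in segment 3 (63.6° to 330.9°, simple-harmonic, h = -14): β = 313.7 − 63.6 = 250.1°, B = 267.3°; Δs = -14/2·(1 − cos(π·0.9357)) = -13.8575; s = 25.0000 − 13.8575 = 11.1425
segment 3 (63.6° to 330.9°, simple-harmonic, h = -14) is passed completely: s = 25.0000 + (-14) = 11.0000
θ = 356° falls in segment 4 (330.9° to 360°, cycloidal, h = -11): β = 356 − 330.9 = 25.1°, B = 29.1°; Δs = -11·(0.8625 − sin(2π·0.8625)/(2π)) = -10.8189; s = 11.0000 − 10.8189 = 0.1811
θ=313.7°: R = R0 + s = 46 + 11.1425 = 57.1425
θ=356°: R = R0 + s = 46 + 0.1811 = 46.1811

θ=313.7°: 57.1425
θ=356°: 46.1811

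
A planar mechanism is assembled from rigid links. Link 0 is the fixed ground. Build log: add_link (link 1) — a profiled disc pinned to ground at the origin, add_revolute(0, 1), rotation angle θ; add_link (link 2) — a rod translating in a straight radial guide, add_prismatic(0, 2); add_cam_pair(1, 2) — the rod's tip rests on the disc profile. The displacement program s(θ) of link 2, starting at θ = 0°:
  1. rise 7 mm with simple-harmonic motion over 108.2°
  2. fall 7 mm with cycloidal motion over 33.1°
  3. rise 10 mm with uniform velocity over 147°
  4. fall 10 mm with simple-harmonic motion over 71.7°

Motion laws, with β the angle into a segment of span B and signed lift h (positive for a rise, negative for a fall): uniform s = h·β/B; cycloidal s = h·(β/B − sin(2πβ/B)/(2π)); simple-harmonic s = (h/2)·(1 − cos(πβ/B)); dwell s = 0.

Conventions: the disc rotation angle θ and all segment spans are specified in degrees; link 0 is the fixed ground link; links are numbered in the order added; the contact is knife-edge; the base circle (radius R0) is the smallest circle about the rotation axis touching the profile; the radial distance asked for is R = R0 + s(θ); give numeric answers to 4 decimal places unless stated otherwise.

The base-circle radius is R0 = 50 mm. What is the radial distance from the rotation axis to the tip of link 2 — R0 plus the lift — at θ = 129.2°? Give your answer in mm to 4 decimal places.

seg 1 [0°–108.2°] simple-harmonic, h=7: full span → s += 7 → s = 7.0000
seg 2 [108.2°–141.3°] cycloidal, h=-7: θ=129.2° here. β=21, B=33.1. -7·(0.6344 − sin(2π·0.6344)/(2π)) = -5.2742 → s = 1.7258
R = R0 + s = 50 + 1.7258 = 51.7258

51.7258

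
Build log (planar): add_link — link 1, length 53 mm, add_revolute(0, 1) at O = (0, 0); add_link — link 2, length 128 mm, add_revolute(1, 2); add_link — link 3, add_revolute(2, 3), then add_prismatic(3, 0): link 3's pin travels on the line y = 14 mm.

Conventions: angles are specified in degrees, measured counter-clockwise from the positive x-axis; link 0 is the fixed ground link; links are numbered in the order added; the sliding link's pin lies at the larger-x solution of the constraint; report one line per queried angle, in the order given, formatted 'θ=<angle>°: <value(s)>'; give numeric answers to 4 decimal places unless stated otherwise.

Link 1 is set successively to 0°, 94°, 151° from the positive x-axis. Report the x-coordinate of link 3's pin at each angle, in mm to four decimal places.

geometry: r = 53 mm, L = 128 mm, e = 14 mm
θ=0°: crank pin P = (r cos θ, r sin θ) = (53.000000, 0.000000)
θ=0°: h = r sin θ − e = 0.000000 − 14 = -14.000000
θ=0°: x = r cos θ + √(L² − h²) = 53.000000 + 127.232071 = 180.232071
θ=94°: crank pin P = (r cos θ, r sin θ) = (-3.697093, 52.870895)
θ=94°: h = r sin θ − e = 52.870895 − 14 = 38.870895
θ=94°: x = r cos θ + √(L² − h²) = -3.697093 + 121.955129 = 118.258036
θ=151°: crank pin P = (r cos θ, r sin θ) = (-46.354844, 25.694910)
θ=151°: h = r sin θ − e = 25.694910 − 14 = 11.694910
θ=151°: x = r cos θ + √(L² − h²) = -46.354844 + 127.464619 = 81.109774

θ=0°: 180.2321
θ=94°: 118.2580
θ=151°: 81.1098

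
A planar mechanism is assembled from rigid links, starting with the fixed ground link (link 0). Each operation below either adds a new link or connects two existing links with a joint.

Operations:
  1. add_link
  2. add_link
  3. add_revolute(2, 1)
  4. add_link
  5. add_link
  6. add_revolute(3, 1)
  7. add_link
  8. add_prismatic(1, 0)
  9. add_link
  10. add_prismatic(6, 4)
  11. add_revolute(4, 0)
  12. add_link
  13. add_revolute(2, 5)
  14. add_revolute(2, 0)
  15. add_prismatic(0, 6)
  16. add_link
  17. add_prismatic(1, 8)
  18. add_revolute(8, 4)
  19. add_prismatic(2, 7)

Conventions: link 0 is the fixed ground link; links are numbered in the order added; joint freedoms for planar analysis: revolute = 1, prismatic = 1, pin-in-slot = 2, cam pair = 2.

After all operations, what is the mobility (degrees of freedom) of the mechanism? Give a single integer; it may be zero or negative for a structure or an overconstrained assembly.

ground; <1,0,0>
#1 <2,0,0>
#2 <3,0,0>
R:2↔1 J1 <3,1,0>
#3 <4,1,0>
#4 <5,1,0>
R:3↔1 J1 <5,2,0>
#5 <6,2,0>
P:1↔0 J1 <6,3,0>
#6 <7,3,0>
P:6↔4 J1 <7,4,0>
R:4↔0 J1 <7,5,0>
#7 <8,5,0>
R:2↔5 J1 <8,6,0>
R:2↔0 J1 <8,7,0>
P:0↔6 J1 <8,8,0>
#8 <9,8,0>
P:1↔8 J1 <9,9,0>
R:8↔4 J1 <9,10,0>
P:2↔7 J1 <9,11,0>
3×8 − 2×11 − 1×0 = 2

M = 2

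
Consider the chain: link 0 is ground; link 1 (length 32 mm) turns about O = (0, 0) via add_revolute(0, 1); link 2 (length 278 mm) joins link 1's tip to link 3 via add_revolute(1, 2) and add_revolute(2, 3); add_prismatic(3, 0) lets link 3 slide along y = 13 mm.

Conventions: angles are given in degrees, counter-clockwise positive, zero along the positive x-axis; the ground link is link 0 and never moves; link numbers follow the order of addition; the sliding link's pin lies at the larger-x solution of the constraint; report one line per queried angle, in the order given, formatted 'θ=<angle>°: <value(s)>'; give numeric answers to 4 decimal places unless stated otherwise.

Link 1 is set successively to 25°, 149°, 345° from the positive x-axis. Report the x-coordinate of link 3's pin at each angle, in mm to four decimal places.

geometry: r = 32 mm, L = 278 mm, e = 13 mm
θ=25°: crank pin P = (r cos θ, r sin θ) = (29.001849, 13.523784)
θ=25°: h = r sin θ − e = 13.523784 − 13 = 0.523784
θ=25°: x = r cos θ + √(L² − h²) = 29.001849 + 277.999507 = 307.001356
θ=149°: crank pin P = (r cos θ, r sin θ) = (-27.429354, 16.481218)
θ=149°: h = r sin θ − e = 16.481218 − 13 = 3.481218
θ=149°: x = r cos θ + √(L² − h²) = -27.429354 + 277.978203 = 250.548849
θ=345°: crank pin P = (r cos θ, r sin θ) = (30.909626, -8.282209)
θ=345°: h = r sin θ − e = -8.282209 − 13 = -21.282209
θ=345°: x = r cos θ + √(L² − h²) = 30.909626 + 277.184176 = 308.093803

θ=25°: 307.0014
θ=149°: 250.5488
θ=345°: 308.0938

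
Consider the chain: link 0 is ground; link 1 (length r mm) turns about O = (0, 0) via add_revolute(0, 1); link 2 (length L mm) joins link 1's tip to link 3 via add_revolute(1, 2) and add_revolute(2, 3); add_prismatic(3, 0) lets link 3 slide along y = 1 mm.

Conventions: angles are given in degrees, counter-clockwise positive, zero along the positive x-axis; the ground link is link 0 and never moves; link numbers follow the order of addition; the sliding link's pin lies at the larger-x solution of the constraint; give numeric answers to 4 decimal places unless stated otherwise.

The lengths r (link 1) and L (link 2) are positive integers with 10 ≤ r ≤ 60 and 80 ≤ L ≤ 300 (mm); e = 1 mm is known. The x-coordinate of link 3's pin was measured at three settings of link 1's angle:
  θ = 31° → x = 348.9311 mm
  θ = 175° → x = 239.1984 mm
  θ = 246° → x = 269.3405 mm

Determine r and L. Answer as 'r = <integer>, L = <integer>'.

constraint per measurement: (x − r cos θ)² + (r sin θ − e)² = L²
subtracting the θ₁ and θ₂ equations cancels the r² and L² terms:
r = (x₁² − x₂²) / (2[(x₁cos θ₁ + e sin θ₁) − (x₂cos θ₂ + e sin θ₂)]) = 60.0000 → r = 60
L² = (x₁ − r cos θ₁)² + (r sin θ₁ − e)² = 89401.0285 → L = 299.0000 → L = 299
check at θ₃=246°: x = 269.3405 (printed 269.3405) ✓

r = 60, L = 299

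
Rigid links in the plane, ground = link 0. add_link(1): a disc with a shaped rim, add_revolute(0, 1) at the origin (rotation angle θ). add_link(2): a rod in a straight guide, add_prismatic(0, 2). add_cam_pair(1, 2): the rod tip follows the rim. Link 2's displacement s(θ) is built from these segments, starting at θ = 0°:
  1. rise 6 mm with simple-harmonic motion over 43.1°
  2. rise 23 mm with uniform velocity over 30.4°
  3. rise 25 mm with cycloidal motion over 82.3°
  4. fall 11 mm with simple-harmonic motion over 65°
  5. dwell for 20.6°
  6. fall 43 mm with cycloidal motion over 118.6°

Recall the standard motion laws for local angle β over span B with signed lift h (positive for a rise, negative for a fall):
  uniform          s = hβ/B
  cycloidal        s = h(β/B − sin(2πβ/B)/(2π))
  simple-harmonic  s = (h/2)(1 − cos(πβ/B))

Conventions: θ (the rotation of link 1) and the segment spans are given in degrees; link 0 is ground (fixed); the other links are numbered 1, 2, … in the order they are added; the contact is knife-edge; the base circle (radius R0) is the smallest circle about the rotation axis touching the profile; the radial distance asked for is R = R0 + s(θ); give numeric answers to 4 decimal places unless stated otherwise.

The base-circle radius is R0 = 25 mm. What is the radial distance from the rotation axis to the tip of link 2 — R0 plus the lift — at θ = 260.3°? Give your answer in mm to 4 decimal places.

segment 1 (0° to 43.1°, simple-harmonic, h = 6) is passed completely: s = 0.0000 + (6) = 6.0000
segment 2 (43.1° to 73.5°, uniform, h = 23) is passed completely: s = 6.0000 + (23) = 29.0000
segment 3 (73.5° to 155.8°, cycloidal, h = 25) is passed completely: s = 29.0000 + (25) = 54.0000
segment 4 (155.8° to 220.8°, simple-harmonic, h = -11) is passed completely: s = 54.0000 + (-11) = 43.0000
segment 5 (220.8° to 241.4°, dwell): s unchanged at 43.0000
θ = 260.3° falls in segment 6 (241.4° to 360°, cycloidal, h = -43): β = 260.3 − 241.4 = 18.9°, B = 118.6°; Δs = -43·(0.1594 − sin(2π·0.1594)/(2π)) = -1.0890; s = 43.0000 − 1.0890 = 41.9110
R = R0 + s = 25 + 41.9110 = 66.9110

66.9110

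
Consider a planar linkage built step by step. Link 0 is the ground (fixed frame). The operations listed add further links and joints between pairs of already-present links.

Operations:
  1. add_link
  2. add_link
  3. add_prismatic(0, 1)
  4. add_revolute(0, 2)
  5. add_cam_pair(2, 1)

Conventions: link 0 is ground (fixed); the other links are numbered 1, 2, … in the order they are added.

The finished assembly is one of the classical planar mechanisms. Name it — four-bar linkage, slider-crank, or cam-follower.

links: 3 (incl. ground); joints: 1 revolute, 1 prismatic, 1 higher (cam) pair, forming one closed loop
3 links, revolute + prismatic + higher pair in one loop → cam-follower

cam-follower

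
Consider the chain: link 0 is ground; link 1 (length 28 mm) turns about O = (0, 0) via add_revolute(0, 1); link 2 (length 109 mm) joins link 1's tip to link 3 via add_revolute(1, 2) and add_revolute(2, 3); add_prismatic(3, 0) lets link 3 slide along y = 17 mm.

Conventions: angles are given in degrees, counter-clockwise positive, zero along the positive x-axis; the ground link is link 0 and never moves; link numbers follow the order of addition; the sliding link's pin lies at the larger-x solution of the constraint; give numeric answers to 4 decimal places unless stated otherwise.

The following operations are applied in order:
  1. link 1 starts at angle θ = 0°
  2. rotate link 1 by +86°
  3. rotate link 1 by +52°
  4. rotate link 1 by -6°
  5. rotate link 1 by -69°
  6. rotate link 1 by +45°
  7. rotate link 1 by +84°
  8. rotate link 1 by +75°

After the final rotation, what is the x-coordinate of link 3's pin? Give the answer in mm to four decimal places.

geometry: r = 28 mm, L = 109 mm, e = 17 mm; θ starts at 0°
rotate link 1 by +86°: θ ← 0° +86° = 86°
rotate link 1 by +52°: θ ← 86° +52° = 138°
rotate link 1 by -6°: θ ← 138° -6° = 132°
rotate link 1 by -69°: θ ← 132° -69° = 63°
rotate link 1 by +45°: θ ← 63° +45° = 108°
rotate link 1 by +84°: θ ← 108° +84° = 192°
rotate link 1 by +75°: θ ← 192° +75° = 267°
crank pin P = (r cos θ, r sin θ) = (-1.465407, -27.961627)
h = r sin θ − e = -27.961627 − 17 = -44.961627
x = r cos θ + √(L² − h²) = -1.465407 + 99.294774 = 97.829367

97.8294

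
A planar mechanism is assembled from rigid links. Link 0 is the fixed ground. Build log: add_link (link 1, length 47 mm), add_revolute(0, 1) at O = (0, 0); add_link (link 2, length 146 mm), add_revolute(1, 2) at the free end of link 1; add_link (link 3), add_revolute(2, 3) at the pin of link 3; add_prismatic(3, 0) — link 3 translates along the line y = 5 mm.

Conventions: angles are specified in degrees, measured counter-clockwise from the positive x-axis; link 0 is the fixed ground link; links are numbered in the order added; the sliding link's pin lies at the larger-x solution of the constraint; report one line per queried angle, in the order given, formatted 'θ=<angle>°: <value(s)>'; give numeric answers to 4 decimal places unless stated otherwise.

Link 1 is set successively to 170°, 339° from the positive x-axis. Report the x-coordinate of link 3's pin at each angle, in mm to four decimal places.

geometry: r = 47 mm, L = 146 mm, e = 5 mm
θ=170°: crank pin P = (r cos θ, r sin θ) = (-46.285964, 8.161464)
θ=170°: h = r sin θ − e = 8.161464 − 5 = 3.161464
θ=170°: x = r cos θ + √(L² − h²) = -46.285964 + 145.965767 = 99.679803
θ=339°: crank pin P = (r cos θ, r sin θ) = (43.878280, -16.843294)
θ=339°: h = r sin θ − e = -16.843294 − 5 = -21.843294
θ=339°: x = r cos θ + √(L² − h²) = 43.878280 + 144.356747 = 188.235027

θ=170°: 99.6798
θ=339°: 188.2350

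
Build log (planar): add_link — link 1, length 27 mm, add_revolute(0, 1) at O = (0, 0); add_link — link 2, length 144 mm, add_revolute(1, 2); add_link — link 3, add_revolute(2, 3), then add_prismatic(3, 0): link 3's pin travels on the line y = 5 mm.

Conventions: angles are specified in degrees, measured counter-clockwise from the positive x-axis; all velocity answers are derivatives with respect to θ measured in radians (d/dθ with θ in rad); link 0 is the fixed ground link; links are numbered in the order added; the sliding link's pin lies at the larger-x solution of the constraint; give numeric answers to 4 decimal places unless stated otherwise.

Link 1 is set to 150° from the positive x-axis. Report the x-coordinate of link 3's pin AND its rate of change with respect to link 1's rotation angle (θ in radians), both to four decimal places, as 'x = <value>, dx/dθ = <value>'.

geometry: r = 27 mm, L = 144 mm, e = 5 mm
crank pin P = (r cos θ, r sin θ) = (-23.382686, 13.500000)
h = r sin θ − e = 13.500000 − 5 = 8.500000
x = r cos θ + √(L² − h²) = -23.382686 + 143.748913 = 120.366227
dx/dθ = −r sin θ − h·r cos θ/√(L² − h²) (θ in radians; h = 8.500000) = -12.117361

x = 120.3662, dx/dθ = -12.1174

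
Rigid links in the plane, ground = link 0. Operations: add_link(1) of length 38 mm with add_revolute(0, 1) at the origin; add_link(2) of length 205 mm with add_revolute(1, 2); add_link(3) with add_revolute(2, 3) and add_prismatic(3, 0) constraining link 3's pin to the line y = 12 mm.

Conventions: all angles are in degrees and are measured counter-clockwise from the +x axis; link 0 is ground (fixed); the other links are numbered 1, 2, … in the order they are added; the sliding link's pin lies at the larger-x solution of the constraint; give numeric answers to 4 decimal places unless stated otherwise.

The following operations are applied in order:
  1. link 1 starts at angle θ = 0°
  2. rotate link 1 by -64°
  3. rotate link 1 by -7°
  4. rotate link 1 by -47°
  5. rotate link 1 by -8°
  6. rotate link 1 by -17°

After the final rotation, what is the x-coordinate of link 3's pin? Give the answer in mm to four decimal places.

geometry: r = 38 mm, L = 205 mm, e = 12 mm; θ starts at 0°
rotate link 1 by -64°: θ ← 0° -64° = -64°
rotate link 1 by -7°: θ ← -64° -7° = -71°
rotate link 1 by -47°: θ ← -71° -47° = -118°
rotate link 1 by -8°: θ ← -118° -8° = -126°
rotate link 1 by -17°: θ ← -126° -17° = -143°
crank pin P = (r cos θ, r sin θ) = (-30.348149, -22.868971)
h = r sin θ − e = -22.868971 − 12 = -34.868971
x = r cos θ + √(L² − h²) = -30.348149 + 202.012759 = 171.664610

171.6646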